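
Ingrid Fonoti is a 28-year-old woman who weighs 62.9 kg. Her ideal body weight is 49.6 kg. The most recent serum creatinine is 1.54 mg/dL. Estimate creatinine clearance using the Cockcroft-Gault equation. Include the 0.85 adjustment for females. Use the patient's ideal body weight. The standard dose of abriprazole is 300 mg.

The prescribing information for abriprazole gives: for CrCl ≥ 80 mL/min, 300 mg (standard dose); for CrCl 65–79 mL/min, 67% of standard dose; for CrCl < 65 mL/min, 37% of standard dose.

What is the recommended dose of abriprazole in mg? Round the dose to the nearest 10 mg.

110 mg

CrCl = (140 − 28) × 49.6 / (72 × 1.54) × 0.85 = 5555.2 / 110.88 × 0.85 ≈ 42.6 mL/min
CrCl ≈ 43 mL/min → bracket < 65 mL/min.
37% of 300 mg = 111 mg → 110 mg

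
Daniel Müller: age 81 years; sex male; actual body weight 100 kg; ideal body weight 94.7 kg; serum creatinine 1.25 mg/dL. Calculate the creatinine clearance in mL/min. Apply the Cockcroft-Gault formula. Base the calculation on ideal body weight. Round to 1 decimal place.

CrCl = (140 − 81) × 94.7 / (72 × 1.25) = 5587.3 / 90.00 ≈ 62.1 mL/min

62.1 mL/min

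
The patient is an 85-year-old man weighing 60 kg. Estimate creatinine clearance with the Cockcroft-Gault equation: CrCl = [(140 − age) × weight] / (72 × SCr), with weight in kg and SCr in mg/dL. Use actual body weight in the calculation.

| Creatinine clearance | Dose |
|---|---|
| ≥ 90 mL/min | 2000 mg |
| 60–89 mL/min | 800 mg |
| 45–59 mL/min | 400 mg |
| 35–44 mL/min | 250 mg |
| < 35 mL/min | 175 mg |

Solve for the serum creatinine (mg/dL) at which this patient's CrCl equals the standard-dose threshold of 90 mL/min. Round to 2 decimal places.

Standard dose requires CrCl ≥ 90 mL/min.
Set (140 − 85) × 60 / (72 × SCr) = 90
SCr = (140 − 85) × 60 / (72 × 90) = 0.509 mg/dL

0.51 mg/dL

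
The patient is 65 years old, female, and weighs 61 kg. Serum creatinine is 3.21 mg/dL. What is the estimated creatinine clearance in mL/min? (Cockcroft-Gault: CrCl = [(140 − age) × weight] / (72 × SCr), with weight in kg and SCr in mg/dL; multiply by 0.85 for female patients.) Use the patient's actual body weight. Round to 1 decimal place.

16.8 mL/min

CrCl = (140 − 65) × 61 / (72 × 3.21) × 0.85 = 4575.0 / 231.12 × 0.85 ≈ 16.8 mL/min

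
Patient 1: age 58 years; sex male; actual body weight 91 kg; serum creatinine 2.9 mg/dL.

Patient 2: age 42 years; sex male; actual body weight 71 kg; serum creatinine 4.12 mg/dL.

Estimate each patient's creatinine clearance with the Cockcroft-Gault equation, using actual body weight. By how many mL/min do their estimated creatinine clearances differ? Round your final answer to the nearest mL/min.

Patient 1: CrCl = (140 − 58) × 91 / (72 × 2.9) = 7462.0 / 208.80 ≈ 35.7 mL/min
Patient 2: CrCl = (140 − 42) × 71 / (72 × 4.12) = 6958.0 / 296.64 ≈ 23.5 mL/min
|35.7 − 23.5| = 12.2 mL/min

12 mL/min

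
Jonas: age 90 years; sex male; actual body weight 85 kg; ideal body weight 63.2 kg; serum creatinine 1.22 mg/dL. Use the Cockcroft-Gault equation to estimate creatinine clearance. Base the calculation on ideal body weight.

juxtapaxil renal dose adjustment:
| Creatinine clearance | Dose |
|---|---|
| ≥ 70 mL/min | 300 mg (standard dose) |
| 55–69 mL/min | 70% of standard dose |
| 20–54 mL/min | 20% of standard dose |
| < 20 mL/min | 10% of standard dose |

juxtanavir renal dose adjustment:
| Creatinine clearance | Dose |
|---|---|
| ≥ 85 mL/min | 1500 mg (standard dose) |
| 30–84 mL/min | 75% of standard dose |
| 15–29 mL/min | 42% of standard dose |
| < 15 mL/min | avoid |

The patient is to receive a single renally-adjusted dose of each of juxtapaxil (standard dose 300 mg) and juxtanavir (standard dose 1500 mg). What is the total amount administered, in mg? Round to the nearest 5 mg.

CrCl = (140 − 90) × 63.2 / (72 × 1.22) = 3160.0 / 87.84 ≈ 36.0 mL/min
CrCl ≈ 36 mL/min.
juxtapaxil: 20–54 mL/min → 20% of 300 mg = 60 mg.
juxtanavir: 30–84 mL/min → 75% of 1500 mg = 1125 mg.
Total = 60 + 1125 = 1185 mg.

1185 mg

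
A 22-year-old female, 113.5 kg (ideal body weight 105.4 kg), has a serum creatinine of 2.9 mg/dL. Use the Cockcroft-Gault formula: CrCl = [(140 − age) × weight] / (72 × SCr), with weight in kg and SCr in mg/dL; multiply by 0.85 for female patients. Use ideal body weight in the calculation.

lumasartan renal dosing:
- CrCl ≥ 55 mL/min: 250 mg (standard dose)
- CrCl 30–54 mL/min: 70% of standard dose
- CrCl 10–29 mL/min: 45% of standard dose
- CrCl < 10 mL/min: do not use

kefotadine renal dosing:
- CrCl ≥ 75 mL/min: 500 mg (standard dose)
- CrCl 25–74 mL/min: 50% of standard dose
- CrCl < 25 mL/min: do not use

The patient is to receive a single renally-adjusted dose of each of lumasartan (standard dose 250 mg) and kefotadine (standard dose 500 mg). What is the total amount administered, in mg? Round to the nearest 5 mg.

CrCl = (140 − 22) × 105.4 / (72 × 2.9) × 0.85 = 12437.2 / 208.80 × 0.85 ≈ 50.6 mL/min
CrCl ≈ 51 mL/min.
lumasartan: 30–54 mL/min → 70% of 250 mg = 175 mg.
kefotadine: 25–74 mL/min → 50% of 500 mg = 250 mg.
Total = 175 + 250 = 425 mg.

425 mg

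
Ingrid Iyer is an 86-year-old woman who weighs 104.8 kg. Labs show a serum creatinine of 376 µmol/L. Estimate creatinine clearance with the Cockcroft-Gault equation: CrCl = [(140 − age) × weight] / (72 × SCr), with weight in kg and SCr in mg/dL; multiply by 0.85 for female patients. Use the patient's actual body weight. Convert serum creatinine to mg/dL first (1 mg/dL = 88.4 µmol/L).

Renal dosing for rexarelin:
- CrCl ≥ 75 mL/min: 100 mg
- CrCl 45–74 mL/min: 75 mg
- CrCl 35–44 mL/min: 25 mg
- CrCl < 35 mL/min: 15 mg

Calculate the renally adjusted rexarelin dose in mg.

15 mg

SCr = 376 / 88.4 = 4.253 mg/dL
CrCl = (140 − 86) × 104.8 / (72 × 4.253) × 0.85 = 5659.2 / 306.22 × 0.85 ≈ 15.7 mL/min
CrCl ≈ 16 mL/min → bracket < 35 mL/min.
Dose for this bracket: 15 mg.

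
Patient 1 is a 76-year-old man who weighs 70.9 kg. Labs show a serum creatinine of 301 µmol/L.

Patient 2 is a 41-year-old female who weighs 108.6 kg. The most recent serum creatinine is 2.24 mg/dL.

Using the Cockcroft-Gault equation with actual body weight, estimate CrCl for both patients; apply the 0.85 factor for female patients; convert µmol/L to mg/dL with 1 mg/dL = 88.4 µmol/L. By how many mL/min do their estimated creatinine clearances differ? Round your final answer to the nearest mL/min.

38 mL/min

Patient 1: SCr = 301 / 88.4 = 3.405 mg/dL
Patient 1: CrCl = (140 − 76) × 70.9 / (72 × 3.405) = 4537.6 / 245.16 ≈ 18.5 mL/min
Patient 2: CrCl = (140 − 41) × 108.6 / (72 × 2.24) × 0.85 = 10751.4 / 161.28 × 0.85 ≈ 56.7 mL/min
|18.5 − 56.7| = 38.2 mL/min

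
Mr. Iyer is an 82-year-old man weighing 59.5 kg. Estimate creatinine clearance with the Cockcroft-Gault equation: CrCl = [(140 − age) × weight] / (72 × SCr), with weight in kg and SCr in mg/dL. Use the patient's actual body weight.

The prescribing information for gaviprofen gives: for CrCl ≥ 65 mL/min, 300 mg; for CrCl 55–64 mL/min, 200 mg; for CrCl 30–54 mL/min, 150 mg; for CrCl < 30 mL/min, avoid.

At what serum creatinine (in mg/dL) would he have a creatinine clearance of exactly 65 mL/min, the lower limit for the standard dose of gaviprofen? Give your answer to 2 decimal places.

0.74 mg/dL

Standard dose requires CrCl ≥ 65 mL/min.
Set (140 − 82) × 59.5 / (72 × SCr) = 65
SCr = (140 − 82) × 59.5 / (72 × 65) = 0.737 mg/dL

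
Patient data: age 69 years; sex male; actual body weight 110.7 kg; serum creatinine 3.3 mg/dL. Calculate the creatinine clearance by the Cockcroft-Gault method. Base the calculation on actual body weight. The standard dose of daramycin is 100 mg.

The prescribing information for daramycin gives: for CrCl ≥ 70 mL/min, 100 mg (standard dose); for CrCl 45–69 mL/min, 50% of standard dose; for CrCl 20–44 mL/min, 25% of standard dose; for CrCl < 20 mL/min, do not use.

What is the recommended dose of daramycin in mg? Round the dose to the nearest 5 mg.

CrCl = (140 − 69) × 110.7 / (72 × 3.3) = 7859.7 / 237.60 ≈ 33.1 mL/min
CrCl ≈ 33 mL/min → bracket 20–44 mL/min.
25% of 100 mg = 25 mg

25 mg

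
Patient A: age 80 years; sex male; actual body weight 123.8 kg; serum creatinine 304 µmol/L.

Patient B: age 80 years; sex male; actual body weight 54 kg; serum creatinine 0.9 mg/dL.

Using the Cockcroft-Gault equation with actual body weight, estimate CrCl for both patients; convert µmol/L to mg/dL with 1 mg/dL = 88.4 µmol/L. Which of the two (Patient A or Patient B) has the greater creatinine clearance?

Patient A: SCr = 304 / 88.4 = 3.439 mg/dL
Patient A: CrCl = (140 − 80) × 123.8 / (72 × 3.439) = 7428.0 / 247.61 ≈ 30.0 mL/min
Patient B: CrCl = (140 − 80) × 54 / (72 × 0.9) = 3240.0 / 64.80 ≈ 50.0 mL/min
30.0 vs 50.0 mL/min → Patient B is higher.

Patient B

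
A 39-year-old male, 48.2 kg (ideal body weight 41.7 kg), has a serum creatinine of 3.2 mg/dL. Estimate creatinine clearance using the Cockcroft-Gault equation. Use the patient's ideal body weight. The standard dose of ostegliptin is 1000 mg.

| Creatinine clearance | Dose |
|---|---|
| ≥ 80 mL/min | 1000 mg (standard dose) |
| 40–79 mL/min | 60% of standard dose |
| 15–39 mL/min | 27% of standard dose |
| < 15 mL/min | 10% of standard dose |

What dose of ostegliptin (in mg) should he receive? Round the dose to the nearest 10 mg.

CrCl = (140 − 39) × 41.7 / (72 × 3.2) = 4211.7 / 230.40 ≈ 18.3 mL/min
CrCl ≈ 18 mL/min → bracket 15–39 mL/min.
27% of 1000 mg = 270 mg

270 mg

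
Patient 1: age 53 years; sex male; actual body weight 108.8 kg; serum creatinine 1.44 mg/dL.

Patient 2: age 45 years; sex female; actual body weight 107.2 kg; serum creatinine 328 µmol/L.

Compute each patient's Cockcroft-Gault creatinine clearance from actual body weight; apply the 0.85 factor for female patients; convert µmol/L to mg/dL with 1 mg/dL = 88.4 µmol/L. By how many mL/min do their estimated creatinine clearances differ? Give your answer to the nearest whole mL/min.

59 mL/min

Patient 1: CrCl = (140 − 53) × 108.8 / (72 × 1.44) = 9465.6 / 103.68 ≈ 91.3 mL/min
Patient 2: SCr = 328 / 88.4 = 3.71 mg/dL
Patient 2: CrCl = (140 − 45) × 107.2 / (72 × 3.71) × 0.85 = 10184.0 / 267.12 × 0.85 ≈ 32.4 mL/min
|91.3 − 32.4| = 58.9 mL/min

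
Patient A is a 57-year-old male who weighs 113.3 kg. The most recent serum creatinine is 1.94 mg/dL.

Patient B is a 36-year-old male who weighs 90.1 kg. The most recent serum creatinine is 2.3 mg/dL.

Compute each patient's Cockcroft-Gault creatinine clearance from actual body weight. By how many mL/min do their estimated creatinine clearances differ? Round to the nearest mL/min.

11 mL/min

Patient A: CrCl = (140 − 57) × 113.3 / (72 × 1.94) = 9403.9 / 139.68 ≈ 67.3 mL/min
Patient B: CrCl = (140 − 36) × 90.1 / (72 × 2.3) = 9370.4 / 165.60 ≈ 56.6 mL/min
|67.3 − 56.6| = 10.7 mL/min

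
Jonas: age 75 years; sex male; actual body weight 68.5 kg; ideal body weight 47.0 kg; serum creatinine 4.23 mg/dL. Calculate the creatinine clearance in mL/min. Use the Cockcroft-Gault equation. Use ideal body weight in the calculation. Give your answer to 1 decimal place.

10.0 mL/min

CrCl = (140 − 75) × 47 / (72 × 4.23) = 3055.0 / 304.56 ≈ 10.0 mL/min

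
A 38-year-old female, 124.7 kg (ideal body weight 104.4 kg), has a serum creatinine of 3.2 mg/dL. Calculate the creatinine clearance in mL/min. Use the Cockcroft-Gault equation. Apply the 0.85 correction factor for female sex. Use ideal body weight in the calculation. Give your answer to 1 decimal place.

CrCl = (140 − 38) × 104.4 / (72 × 3.2) × 0.85 = 10648.8 / 230.40 × 0.85 ≈ 39.3 mL/min

39.3 mL/min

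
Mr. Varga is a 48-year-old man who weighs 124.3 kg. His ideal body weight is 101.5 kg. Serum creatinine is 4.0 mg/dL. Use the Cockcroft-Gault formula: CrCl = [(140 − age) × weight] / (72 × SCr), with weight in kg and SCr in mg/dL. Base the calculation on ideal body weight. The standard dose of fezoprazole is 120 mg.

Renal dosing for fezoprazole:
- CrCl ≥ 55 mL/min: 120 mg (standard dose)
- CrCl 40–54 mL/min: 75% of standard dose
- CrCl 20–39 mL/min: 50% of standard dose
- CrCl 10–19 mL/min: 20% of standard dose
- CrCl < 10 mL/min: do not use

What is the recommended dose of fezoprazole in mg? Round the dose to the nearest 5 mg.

CrCl = (140 − 48) × 101.5 / (72 × 4) = 9338.0 / 288.00 ≈ 32.4 mL/min
CrCl ≈ 32 mL/min → bracket 20–39 mL/min.
50% of 120 mg = 60 mg

60 mg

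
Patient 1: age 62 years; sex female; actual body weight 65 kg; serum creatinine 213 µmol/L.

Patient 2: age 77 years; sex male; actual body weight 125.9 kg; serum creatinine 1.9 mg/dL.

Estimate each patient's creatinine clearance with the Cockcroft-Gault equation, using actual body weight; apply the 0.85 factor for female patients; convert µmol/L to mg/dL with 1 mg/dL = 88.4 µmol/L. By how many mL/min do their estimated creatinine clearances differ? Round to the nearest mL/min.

33 mL/min

Patient 1: SCr = 213 / 88.4 = 2.41 mg/dL
Patient 1: CrCl = (140 − 62) × 65 / (72 × 2.41) × 0.85 = 5070.0 / 173.52 × 0.85 ≈ 24.8 mL/min
Patient 2: CrCl = (140 − 77) × 125.9 / (72 × 1.9) = 7931.7 / 136.80 ≈ 58.0 mL/min
|24.8 − 58.0| = 33.2 mL/min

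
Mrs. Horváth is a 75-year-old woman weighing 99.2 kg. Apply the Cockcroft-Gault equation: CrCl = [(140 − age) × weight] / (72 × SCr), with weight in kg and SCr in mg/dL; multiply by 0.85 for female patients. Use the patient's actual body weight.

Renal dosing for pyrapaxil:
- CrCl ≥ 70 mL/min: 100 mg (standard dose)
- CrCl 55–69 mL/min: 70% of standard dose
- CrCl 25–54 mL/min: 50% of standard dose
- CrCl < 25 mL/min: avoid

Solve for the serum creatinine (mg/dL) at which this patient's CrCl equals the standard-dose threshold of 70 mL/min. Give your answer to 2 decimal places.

Standard dose requires CrCl ≥ 70 mL/min.
Set (140 − 75) × 99.2 × 0.85 / (72 × SCr) = 70
SCr = (140 − 75) × 99.2 × 0.85 / (72 × 70) = 1.087 mg/dL

1.09 mg/dL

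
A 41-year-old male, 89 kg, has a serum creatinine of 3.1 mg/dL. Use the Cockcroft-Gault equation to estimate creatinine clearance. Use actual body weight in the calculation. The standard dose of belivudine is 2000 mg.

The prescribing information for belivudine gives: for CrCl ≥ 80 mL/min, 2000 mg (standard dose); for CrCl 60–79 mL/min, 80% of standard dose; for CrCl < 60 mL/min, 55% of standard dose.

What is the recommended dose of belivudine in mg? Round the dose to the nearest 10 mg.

1100 mg

CrCl = (140 − 41) × 89 / (72 × 3.1) = 8811.0 / 223.20 ≈ 39.5 mL/min
CrCl ≈ 39 mL/min → bracket < 60 mL/min.
55% of 2000 mg = 1100 mg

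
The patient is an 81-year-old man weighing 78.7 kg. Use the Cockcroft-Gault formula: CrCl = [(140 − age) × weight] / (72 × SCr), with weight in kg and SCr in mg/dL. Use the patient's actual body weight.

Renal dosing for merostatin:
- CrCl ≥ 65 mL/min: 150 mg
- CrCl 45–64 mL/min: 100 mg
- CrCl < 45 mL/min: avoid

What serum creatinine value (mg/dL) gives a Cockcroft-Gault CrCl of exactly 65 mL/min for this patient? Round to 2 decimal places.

0.99 mg/dL

Standard dose requires CrCl ≥ 65 mL/min.
Set (140 − 81) × 78.7 / (72 × SCr) = 65
SCr = (140 − 81) × 78.7 / (72 × 65) = 0.992 mg/dL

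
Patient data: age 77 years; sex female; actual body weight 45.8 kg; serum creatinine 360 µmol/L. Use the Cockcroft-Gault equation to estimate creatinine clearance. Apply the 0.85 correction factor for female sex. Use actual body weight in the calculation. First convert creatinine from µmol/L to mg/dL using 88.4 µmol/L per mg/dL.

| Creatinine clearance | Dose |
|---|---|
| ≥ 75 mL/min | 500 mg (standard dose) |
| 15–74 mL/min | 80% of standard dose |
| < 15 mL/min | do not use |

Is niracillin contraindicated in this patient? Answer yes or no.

SCr = 360 / 88.4 = 4.072 mg/dL
CrCl = (140 − 77) × 45.8 / (72 × 4.072) × 0.85 = 2885.4 / 293.18 × 0.85 ≈ 8.4 mL/min
CrCl ≈ 8 mL/min, which is < 15 mL/min.

yes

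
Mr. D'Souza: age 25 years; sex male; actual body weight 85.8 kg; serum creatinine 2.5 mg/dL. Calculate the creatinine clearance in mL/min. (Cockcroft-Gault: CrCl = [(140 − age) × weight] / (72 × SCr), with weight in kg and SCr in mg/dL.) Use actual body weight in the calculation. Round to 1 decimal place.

54.8 mL/min

CrCl = (140 − 25) × 85.8 / (72 × 2.5) = 9867.0 / 180.00 ≈ 54.8 mL/min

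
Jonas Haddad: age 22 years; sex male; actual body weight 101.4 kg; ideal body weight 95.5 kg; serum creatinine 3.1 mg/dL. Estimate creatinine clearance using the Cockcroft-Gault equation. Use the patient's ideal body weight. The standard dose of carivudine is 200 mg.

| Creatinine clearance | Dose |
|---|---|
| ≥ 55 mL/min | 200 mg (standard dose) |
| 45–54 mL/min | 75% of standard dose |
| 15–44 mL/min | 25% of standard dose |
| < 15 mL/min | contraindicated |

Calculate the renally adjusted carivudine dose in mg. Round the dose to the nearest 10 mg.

150 mg

CrCl = (140 − 22) × 95.5 / (72 × 3.1) = 11269.0 / 223.20 ≈ 50.5 mL/min
CrCl ≈ 50 mL/min → bracket 45–54 mL/min.
75% of 200 mg = 150 mg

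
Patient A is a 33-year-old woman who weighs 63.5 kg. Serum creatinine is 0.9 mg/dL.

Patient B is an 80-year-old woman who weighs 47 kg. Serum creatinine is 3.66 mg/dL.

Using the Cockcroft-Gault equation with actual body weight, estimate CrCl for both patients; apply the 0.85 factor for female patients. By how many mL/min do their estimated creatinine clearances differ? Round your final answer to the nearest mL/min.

Patient A: CrCl = (140 − 33) × 63.5 / (72 × 0.9) × 0.85 = 6794.5 / 64.80 × 0.85 ≈ 89.1 mL/min
Patient B: CrCl = (140 − 80) × 47 / (72 × 3.66) × 0.85 = 2820.0 / 263.52 × 0.85 ≈ 9.1 mL/min
|89.1 − 9.1| = 80.0 mL/min

80 mL/min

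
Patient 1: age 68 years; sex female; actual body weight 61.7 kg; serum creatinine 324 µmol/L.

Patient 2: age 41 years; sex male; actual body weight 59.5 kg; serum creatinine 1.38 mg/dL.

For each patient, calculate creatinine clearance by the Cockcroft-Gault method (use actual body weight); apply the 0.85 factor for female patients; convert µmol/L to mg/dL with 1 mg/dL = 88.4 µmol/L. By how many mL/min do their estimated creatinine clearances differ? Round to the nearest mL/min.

45 mL/min

Patient 1: SCr = 324 / 88.4 = 3.665 mg/dL
Patient 1: CrCl = (140 − 68) × 61.7 / (72 × 3.665) × 0.85 = 4442.4 / 263.88 × 0.85 ≈ 14.3 mL/min
Patient 2: CrCl = (140 − 41) × 59.5 / (72 × 1.38) = 5890.5 / 99.36 ≈ 59.3 mL/min
|14.3 − 59.3| = 45.0 mL/min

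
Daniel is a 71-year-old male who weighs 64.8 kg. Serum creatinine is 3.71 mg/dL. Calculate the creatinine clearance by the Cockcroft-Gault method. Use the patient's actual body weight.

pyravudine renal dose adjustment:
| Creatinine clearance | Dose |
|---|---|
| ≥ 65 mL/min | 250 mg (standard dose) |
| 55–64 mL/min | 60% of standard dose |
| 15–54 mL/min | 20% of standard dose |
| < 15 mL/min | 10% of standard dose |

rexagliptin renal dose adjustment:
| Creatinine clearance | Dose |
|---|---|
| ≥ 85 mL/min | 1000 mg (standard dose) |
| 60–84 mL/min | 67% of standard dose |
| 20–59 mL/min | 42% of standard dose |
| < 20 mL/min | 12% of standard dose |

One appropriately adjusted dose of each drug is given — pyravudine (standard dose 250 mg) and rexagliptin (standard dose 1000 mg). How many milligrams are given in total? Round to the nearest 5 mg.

CrCl = (140 − 71) × 64.8 / (72 × 3.71) = 4471.2 / 267.12 ≈ 16.7 mL/min
CrCl ≈ 17 mL/min.
pyravudine: 15–54 mL/min → 20% of 250 mg = 50 mg.
rexagliptin: < 20 mL/min → 12% of 1000 mg = 120 mg.
Total = 50 + 120 = 170 mg.

170 mg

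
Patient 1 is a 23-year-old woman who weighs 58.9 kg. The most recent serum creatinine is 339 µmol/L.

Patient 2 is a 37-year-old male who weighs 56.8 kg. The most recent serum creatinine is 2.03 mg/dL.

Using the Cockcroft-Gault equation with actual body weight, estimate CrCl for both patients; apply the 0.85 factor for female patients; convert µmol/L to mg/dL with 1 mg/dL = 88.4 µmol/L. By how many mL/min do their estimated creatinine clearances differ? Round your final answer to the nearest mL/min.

Patient 1: SCr = 339 / 88.4 = 3.835 mg/dL
Patient 1: CrCl = (140 − 23) × 58.9 / (72 × 3.835) × 0.85 = 6891.3 / 276.12 × 0.85 ≈ 21.2 mL/min
Patient 2: CrCl = (140 − 37) × 56.8 / (72 × 2.03) = 5850.4 / 146.16 ≈ 40.0 mL/min
|21.2 − 40.0| = 18.8 mL/min

19 mL/min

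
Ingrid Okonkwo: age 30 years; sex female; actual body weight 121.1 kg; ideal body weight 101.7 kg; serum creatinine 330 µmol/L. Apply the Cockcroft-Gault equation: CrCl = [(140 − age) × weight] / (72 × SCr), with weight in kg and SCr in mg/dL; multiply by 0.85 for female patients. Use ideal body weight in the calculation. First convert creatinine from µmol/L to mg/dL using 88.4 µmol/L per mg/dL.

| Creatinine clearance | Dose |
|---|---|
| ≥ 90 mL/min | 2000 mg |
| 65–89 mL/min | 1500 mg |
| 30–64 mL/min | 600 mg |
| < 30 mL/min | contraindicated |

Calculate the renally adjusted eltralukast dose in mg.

SCr = 330 / 88.4 = 3.733 mg/dL
CrCl = (140 − 30) × 101.7 / (72 × 3.733) × 0.85 = 11187.0 / 268.78 × 0.85 ≈ 35.4 mL/min
CrCl ≈ 35 mL/min → bracket 30–64 mL/min.
Dose for this bracket: 600 mg.

600 mg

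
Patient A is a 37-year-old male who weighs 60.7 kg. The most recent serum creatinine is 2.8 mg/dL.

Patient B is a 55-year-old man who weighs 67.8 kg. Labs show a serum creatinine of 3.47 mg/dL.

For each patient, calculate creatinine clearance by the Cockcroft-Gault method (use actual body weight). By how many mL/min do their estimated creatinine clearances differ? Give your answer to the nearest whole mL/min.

Patient A: CrCl = (140 − 37) × 60.7 / (72 × 2.8) = 6252.1 / 201.60 ≈ 31.0 mL/min
Patient B: CrCl = (140 − 55) × 67.8 / (72 × 3.47) = 5763.0 / 249.84 ≈ 23.1 mL/min
|31.0 − 23.1| = 7.9 mL/min

8 mL/min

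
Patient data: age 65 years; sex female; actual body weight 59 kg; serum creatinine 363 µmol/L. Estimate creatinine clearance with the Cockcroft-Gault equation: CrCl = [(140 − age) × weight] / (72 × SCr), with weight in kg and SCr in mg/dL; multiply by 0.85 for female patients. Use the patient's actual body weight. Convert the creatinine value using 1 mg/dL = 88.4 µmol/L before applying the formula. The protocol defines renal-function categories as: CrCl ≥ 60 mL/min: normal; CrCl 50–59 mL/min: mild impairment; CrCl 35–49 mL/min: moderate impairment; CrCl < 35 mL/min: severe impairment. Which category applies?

SCr = 363 / 88.4 = 4.106 mg/dL
CrCl = (140 − 65) × 59 / (72 × 4.106) × 0.85 = 4425.0 / 295.63 × 0.85 ≈ 12.7 mL/min
13 mL/min falls in the 'severe impairment' range.

severe impairment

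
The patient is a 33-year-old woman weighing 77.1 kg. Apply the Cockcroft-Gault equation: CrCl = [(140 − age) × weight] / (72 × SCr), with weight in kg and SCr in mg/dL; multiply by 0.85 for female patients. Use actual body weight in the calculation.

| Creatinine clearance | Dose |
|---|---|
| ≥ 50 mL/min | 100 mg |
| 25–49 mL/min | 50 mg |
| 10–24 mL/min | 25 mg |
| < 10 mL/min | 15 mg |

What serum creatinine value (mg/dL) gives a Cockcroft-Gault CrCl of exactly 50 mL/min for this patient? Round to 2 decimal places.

1.95 mg/dL

Standard dose requires CrCl ≥ 50 mL/min.
Set (140 − 33) × 77.1 × 0.85 / (72 × SCr) = 50
SCr = (140 − 33) × 77.1 × 0.85 / (72 × 50) = 1.948 mg/dL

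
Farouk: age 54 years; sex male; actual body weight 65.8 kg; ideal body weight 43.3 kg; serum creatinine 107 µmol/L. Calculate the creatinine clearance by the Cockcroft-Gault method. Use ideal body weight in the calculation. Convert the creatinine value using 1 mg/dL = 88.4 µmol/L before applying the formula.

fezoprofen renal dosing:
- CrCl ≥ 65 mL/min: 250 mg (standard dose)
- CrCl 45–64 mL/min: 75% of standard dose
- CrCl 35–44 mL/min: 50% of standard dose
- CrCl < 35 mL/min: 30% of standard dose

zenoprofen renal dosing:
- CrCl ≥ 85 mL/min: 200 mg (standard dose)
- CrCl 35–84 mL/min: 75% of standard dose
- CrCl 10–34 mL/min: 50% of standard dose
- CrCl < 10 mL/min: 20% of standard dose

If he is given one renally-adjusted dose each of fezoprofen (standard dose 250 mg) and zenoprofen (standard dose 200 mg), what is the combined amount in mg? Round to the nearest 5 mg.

SCr = 107 / 88.4 = 1.21 mg/dL
CrCl = (140 − 54) × 43.3 / (72 × 1.21) = 3723.8 / 87.12 ≈ 42.7 mL/min
CrCl ≈ 43 mL/min.
fezoprofen: 35–44 mL/min → 50% of 250 mg = 125 mg.
zenoprofen: 35–84 mL/min → 75% of 200 mg = 150 mg.
Total = 125 + 150 = 275 mg.

275 mg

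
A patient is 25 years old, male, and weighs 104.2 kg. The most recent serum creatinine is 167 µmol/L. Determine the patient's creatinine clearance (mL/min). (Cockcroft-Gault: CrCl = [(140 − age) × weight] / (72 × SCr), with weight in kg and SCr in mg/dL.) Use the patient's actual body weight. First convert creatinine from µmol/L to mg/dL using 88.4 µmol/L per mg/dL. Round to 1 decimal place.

SCr = 167 / 88.4 = 1.889 mg/dL
CrCl = (140 − 25) × 104.2 / (72 × 1.889) = 11983.0 / 136.01 ≈ 88.1 mL/min

88.1 mL/min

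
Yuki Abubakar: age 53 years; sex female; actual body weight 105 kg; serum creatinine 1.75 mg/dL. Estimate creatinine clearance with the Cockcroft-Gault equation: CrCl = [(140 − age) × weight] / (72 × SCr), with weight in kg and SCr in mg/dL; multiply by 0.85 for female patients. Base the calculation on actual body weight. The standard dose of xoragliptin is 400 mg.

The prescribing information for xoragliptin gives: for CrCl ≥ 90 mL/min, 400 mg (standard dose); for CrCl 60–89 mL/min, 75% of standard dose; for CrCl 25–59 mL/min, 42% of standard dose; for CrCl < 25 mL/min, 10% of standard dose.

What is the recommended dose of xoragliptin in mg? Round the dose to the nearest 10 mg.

CrCl = (140 − 53) × 105 / (72 × 1.75) × 0.85 = 9135.0 / 126.00 × 0.85 ≈ 61.6 mL/min
CrCl ≈ 62 mL/min → bracket 60–89 mL/min.
75% of 400 mg = 300 mg

300 mg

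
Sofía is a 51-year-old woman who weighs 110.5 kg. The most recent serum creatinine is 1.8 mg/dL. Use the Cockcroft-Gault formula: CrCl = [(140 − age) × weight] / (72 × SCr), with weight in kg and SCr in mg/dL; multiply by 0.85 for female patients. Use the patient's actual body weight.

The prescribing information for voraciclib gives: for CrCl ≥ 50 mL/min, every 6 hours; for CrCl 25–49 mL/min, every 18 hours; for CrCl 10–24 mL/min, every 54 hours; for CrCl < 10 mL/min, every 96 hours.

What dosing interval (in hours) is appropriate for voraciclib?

CrCl = (140 − 51) × 110.5 / (72 × 1.8) × 0.85 = 9834.5 / 129.60 × 0.85 ≈ 64.5 mL/min
CrCl ≈ 65 mL/min → bracket ≥ 50 mL/min → every 6 hours.

every 6 hours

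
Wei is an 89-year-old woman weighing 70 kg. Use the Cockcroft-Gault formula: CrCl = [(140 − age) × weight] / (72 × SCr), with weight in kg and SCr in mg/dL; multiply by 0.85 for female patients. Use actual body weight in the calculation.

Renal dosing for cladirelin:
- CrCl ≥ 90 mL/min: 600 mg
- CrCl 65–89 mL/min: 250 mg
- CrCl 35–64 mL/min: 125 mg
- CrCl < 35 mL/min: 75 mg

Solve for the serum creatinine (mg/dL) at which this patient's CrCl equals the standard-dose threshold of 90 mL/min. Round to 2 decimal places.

0.47 mg/dL

Standard dose requires CrCl ≥ 90 mL/min.
Set (140 − 89) × 70 × 0.85 / (72 × SCr) = 90
SCr = (140 − 89) × 70 × 0.85 / (72 × 90) = 0.468 mg/dL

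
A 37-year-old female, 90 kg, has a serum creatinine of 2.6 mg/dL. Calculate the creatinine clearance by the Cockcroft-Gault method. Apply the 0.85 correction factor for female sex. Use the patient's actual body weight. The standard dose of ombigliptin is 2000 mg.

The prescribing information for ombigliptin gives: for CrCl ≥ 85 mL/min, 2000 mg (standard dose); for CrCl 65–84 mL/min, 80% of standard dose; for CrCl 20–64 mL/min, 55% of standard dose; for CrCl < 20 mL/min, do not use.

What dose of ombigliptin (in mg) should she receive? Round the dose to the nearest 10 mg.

CrCl = (140 − 37) × 90 / (72 × 2.6) × 0.85 = 9270.0 / 187.20 × 0.85 ≈ 42.1 mL/min
CrCl ≈ 42 mL/min → bracket 20–64 mL/min.
55% of 2000 mg = 1100 mg

1100 mg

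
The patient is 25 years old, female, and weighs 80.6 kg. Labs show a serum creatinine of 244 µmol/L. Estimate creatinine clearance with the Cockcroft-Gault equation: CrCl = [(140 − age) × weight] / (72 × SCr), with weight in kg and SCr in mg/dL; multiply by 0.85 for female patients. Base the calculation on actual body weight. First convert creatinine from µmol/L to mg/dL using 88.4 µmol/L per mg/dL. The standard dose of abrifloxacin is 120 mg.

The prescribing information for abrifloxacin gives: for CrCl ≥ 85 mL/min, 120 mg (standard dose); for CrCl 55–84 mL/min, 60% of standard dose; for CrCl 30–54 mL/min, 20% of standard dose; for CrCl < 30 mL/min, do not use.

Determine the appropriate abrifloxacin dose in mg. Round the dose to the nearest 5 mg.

SCr = 244 / 88.4 = 2.76 mg/dL
CrCl = (140 − 25) × 80.6 / (72 × 2.76) × 0.85 = 9269.0 / 198.72 × 0.85 ≈ 39.6 mL/min
CrCl ≈ 40 mL/min → bracket 30–54 mL/min.
20% of 120 mg = 24 mg → 25 mg

25 mg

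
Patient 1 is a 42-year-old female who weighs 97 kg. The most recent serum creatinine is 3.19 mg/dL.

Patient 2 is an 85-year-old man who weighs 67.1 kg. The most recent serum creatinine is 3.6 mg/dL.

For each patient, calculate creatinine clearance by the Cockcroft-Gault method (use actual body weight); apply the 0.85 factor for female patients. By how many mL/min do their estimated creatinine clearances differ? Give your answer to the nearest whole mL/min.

Patient 1: CrCl = (140 − 42) × 97 / (72 × 3.19) × 0.85 = 9506.0 / 229.68 × 0.85 ≈ 35.2 mL/min
Patient 2: CrCl = (140 − 85) × 67.1 / (72 × 3.6) = 3690.5 / 259.20 ≈ 14.2 mL/min
|35.2 − 14.2| = 21.0 mL/min

21 mL/min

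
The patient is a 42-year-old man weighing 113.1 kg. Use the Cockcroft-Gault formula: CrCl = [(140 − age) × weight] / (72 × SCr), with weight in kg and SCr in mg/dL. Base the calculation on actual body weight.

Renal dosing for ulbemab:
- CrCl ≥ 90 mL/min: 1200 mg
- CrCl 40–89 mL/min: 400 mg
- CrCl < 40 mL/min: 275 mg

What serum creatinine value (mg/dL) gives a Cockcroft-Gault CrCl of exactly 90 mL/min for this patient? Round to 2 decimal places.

1.71 mg/dL

Standard dose requires CrCl ≥ 90 mL/min.
Set (140 − 42) × 113.1 / (72 × SCr) = 90
SCr = (140 − 42) × 113.1 / (72 × 90) = 1.710 mg/dL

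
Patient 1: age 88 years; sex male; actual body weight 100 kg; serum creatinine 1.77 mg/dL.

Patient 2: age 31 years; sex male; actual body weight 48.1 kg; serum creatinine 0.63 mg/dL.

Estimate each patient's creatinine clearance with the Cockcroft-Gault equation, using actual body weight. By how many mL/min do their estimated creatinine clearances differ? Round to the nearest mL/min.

Patient 1: CrCl = (140 − 88) × 100 / (72 × 1.77) = 5200.0 / 127.44 ≈ 40.8 mL/min
Patient 2: CrCl = (140 − 31) × 48.1 / (72 × 0.63) = 5242.9 / 45.36 ≈ 115.6 mL/min
|40.8 − 115.6| = 74.8 mL/min

75 mL/min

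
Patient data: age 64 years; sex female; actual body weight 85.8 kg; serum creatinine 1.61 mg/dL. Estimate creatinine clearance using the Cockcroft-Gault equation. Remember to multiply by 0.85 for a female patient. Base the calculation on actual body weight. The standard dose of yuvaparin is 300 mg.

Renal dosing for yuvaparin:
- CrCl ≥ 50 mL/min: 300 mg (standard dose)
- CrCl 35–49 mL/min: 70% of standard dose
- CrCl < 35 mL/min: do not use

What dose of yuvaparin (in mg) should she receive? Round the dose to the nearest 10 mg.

210 mg

CrCl = (140 − 64) × 85.8 / (72 × 1.61) × 0.85 = 6520.8 / 115.92 × 0.85 ≈ 47.8 mL/min
CrCl ≈ 48 mL/min → bracket 35–49 mL/min.
70% of 300 mg = 210 mg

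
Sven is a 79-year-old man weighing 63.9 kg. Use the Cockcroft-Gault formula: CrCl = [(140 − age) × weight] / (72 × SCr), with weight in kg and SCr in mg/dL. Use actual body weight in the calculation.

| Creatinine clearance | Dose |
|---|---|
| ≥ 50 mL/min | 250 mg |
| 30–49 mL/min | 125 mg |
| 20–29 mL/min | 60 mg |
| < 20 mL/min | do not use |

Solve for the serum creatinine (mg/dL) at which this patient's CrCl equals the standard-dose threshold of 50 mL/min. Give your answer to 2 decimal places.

1.08 mg/dL

Standard dose requires CrCl ≥ 50 mL/min.
Set (140 − 79) × 63.9 / (72 × SCr) = 50
SCr = (140 − 79) × 63.9 / (72 × 50) = 1.083 mg/dL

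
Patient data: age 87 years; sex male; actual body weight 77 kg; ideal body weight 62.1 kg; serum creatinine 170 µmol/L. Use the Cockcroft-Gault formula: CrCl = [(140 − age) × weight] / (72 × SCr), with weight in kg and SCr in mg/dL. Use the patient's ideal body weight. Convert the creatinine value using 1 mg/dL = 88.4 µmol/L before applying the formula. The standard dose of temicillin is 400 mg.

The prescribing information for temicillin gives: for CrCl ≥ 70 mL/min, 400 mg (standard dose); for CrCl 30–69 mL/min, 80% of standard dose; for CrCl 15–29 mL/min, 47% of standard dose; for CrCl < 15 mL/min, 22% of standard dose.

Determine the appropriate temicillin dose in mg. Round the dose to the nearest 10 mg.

SCr = 170 / 88.4 = 1.923 mg/dL
CrCl = (140 − 87) × 62.1 / (72 × 1.923) = 3291.3 / 138.46 ≈ 23.8 mL/min
CrCl ≈ 24 mL/min → bracket 15–29 mL/min.
47% of 400 mg = 188 mg → 190 mg

190 mg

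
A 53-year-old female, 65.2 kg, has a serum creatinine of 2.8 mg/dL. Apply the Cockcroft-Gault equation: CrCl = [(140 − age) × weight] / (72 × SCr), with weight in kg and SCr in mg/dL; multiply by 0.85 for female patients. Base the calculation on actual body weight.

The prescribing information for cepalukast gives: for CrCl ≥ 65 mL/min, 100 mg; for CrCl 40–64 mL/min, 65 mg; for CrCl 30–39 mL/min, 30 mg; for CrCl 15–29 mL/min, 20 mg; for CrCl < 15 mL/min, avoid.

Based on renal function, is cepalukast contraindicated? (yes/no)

CrCl = (140 − 53) × 65.2 / (72 × 2.8) × 0.85 = 5672.4 / 201.60 × 0.85 ≈ 23.9 mL/min
CrCl ≈ 24 mL/min, which is ≥ 15 mL/min.

no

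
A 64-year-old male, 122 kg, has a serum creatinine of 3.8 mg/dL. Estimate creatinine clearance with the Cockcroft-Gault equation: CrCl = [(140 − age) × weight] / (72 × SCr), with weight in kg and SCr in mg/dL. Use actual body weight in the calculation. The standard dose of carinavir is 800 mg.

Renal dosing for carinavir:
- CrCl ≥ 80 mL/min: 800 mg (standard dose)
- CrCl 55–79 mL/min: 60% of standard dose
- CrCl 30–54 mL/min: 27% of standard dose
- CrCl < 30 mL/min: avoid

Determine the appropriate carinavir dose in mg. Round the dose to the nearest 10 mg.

CrCl = (140 − 64) × 122 / (72 × 3.8) = 9272.0 / 273.60 ≈ 33.9 mL/min
CrCl ≈ 34 mL/min → bracket 30–54 mL/min.
27% of 800 mg = 216 mg → 220 mg

220 mg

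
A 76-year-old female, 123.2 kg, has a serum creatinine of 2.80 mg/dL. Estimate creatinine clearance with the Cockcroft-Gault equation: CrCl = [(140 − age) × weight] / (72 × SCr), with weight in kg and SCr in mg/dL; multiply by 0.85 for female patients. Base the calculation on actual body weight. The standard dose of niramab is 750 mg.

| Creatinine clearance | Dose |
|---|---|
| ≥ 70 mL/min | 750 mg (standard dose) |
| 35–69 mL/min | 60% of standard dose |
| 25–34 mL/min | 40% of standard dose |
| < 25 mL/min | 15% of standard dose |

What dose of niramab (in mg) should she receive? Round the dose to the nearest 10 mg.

CrCl = (140 − 76) × 123.2 / (72 × 2.8) × 0.85 = 7884.8 / 201.60 × 0.85 ≈ 33.2 mL/min
CrCl ≈ 33 mL/min → bracket 25–34 mL/min.
40% of 750 mg = 300 mg

300 mg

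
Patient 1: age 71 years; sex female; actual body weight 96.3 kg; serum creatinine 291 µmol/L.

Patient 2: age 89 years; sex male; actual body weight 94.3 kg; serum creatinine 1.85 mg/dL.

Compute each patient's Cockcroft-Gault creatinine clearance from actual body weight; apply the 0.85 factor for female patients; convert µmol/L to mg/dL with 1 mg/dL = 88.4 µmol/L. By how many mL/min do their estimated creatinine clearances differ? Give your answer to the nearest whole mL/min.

Patient 1: SCr = 291 / 88.4 = 3.292 mg/dL
Patient 1: CrCl = (140 − 71) × 96.3 / (72 × 3.292) × 0.85 = 6644.7 / 237.02 × 0.85 ≈ 23.8 mL/min
Patient 2: CrCl = (140 − 89) × 94.3 / (72 × 1.85) = 4809.3 / 133.20 ≈ 36.1 mL/min
|23.8 − 36.1| = 12.3 mL/min

12 mL/min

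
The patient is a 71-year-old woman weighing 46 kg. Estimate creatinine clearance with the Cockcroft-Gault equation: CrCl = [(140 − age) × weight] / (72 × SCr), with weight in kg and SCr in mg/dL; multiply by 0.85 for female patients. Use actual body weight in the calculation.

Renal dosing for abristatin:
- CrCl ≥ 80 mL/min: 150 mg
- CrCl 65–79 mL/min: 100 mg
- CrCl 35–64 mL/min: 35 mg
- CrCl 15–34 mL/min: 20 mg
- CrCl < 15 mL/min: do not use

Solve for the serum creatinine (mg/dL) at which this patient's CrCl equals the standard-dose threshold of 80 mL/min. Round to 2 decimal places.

0.47 mg/dL

Standard dose requires CrCl ≥ 80 mL/min.
Set (140 − 71) × 46 × 0.85 / (72 × SCr) = 80
SCr = (140 − 71) × 46 × 0.85 / (72 × 80) = 0.468 mg/dL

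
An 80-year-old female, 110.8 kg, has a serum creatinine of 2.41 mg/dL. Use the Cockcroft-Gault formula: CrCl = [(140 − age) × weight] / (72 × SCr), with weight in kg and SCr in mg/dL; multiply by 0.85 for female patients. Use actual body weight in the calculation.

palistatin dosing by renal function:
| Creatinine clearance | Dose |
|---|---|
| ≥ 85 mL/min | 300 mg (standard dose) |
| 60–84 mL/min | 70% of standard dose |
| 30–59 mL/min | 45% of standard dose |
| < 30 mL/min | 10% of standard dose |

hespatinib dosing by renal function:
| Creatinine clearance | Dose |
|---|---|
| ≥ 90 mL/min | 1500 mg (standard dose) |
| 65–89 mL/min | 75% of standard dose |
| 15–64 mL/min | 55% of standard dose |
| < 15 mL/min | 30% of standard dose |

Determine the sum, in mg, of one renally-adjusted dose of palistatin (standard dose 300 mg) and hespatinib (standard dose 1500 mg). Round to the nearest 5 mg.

CrCl = (140 − 80) × 110.8 / (72 × 2.41) × 0.85 = 6648.0 / 173.52 × 0.85 ≈ 32.6 mL/min
CrCl ≈ 33 mL/min.
palistatin: 30–59 mL/min → 45% of 300 mg = 135 mg.
hespatinib: 15–64 mL/min → 55% of 1500 mg = 825 mg.
Total = 135 + 825 = 960 mg.

960 mg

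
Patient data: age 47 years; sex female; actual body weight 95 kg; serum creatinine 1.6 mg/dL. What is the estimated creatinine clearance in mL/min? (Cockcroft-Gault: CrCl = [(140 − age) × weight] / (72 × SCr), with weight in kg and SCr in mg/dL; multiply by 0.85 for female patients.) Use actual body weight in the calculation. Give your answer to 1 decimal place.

CrCl = (140 − 47) × 95 / (72 × 1.6) × 0.85 = 8835.0 / 115.20 × 0.85 ≈ 65.2 mL/min

65.2 mL/min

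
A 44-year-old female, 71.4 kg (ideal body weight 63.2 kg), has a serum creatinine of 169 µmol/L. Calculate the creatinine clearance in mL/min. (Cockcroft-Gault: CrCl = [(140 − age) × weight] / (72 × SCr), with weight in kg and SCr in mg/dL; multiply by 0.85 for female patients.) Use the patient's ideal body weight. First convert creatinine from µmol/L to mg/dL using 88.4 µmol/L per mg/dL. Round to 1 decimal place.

37.5 mL/min

SCr = 169 / 88.4 = 1.912 mg/dL
CrCl = (140 − 44) × 63.2 / (72 × 1.912) × 0.85 = 6067.2 / 137.66 × 0.85 ≈ 37.5 mL/min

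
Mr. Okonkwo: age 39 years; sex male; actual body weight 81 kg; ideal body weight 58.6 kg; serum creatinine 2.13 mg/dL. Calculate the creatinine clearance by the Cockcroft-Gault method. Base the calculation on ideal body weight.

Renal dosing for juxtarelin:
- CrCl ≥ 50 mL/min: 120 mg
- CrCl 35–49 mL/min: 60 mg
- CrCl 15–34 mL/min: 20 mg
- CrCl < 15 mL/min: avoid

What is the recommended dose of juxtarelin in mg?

CrCl = (140 − 39) × 58.6 / (72 × 2.13) = 5918.6 / 153.36 ≈ 38.6 mL/min
CrCl ≈ 39 mL/min → bracket 35–49 mL/min.
Dose for this bracket: 60 mg.

60 mg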